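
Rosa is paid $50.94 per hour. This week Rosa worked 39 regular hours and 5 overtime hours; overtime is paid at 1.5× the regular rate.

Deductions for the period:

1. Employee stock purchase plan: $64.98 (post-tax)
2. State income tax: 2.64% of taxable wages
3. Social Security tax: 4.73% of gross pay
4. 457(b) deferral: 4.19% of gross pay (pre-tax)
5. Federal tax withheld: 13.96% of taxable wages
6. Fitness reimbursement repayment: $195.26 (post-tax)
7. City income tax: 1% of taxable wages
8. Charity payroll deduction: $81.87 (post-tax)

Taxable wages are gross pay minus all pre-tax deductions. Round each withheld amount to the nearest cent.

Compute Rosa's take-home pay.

$1,415.89

Regular pay: 39 × $50.94 = $1,986.66
Overtime pay: 5 × $50.94 × 1.5 = $382.05
Gross pay = $1,986.66 + $382.05 = $2,368.71
457(b) deferral: $2,368.71 × 0.0419 = $99.25
Taxable wages = $2,368.71 − $99.25 = $2,269.46
Federal tax withheld: $2,269.46 × 0.1396 = $316.82
City income tax: $2,269.46 × 0.01 = $22.69
State income tax: $2,269.46 × 0.0264 = $59.91
Social Security tax: $2,368.71 × 0.0473 = $112.04
Employee stock purchase plan: $64.98
Charity payroll deduction: $81.87
Fitness reimbursement repayment: $195.26
Total deductions = $99.25 + $316.82 + $22.69 + $59.91 + $112.04 + $64.98 + $81.87 + $195.26 = $952.82
Net pay = $2,368.71 − $952.82 = $1,415.89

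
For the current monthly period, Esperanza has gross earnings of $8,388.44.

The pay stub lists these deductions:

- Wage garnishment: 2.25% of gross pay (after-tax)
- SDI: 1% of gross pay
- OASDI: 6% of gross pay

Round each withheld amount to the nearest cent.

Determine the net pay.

OASDI: $8,388.44 × 0.06 = $503.31
SDI: $8,388.44 × 0.01 = $83.88
Wage garnishment: $8,388.44 × 0.0225 = $188.74
Total deductions = $503.31 + $83.88 + $188.74 = $775.93
Net pay = $8,388.44 − $775.93 = $7,612.51

$7,612.51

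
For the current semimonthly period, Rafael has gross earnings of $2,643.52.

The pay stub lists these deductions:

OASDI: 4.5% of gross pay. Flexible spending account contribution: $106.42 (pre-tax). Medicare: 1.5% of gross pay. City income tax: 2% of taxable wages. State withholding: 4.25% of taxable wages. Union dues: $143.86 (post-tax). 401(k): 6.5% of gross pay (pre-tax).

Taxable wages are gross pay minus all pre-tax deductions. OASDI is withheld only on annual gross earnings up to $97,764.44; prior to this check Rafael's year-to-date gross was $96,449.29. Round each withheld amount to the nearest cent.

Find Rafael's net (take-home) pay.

401(k): $2,643.52 × 0.065 = $171.83
Flexible spending account contribution: $106.42
Pre-tax total = $171.83 + $106.42 = $278.25
Taxable wages = $2,643.52 − $278.25 = $2,365.27
State withholding: $2,365.27 × 0.0425 = $100.52
City income tax: $2,365.27 × 0.02 = $47.31
Medicare: $2,643.52 × 0.015 = $39.65
OASDI: only $97,764.44 − $96,449.29 = $1,315.15 of this check is subject → $1,315.15 × 0.045 = $59.18
Union dues: $143.86
Total deductions = $171.83 + $106.42 + $100.52 + $47.31 + $39.65 + $59.18 + $143.86 = $668.77
Net pay = $2,643.52 − $668.77 = $1,974.75

$1,974.75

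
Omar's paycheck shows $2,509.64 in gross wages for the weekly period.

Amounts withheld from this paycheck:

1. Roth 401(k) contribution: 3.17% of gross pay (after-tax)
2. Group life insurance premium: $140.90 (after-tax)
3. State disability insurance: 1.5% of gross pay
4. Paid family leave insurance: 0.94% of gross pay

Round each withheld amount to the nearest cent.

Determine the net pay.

$2,227.95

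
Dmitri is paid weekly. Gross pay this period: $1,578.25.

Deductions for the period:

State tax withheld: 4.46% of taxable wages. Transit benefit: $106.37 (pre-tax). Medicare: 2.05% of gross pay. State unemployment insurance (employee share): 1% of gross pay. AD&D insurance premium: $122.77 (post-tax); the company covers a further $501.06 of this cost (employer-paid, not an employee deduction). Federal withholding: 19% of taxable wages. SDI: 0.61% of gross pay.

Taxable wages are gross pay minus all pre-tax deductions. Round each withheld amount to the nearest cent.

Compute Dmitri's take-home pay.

$946.04

Transit benefit: $106.37
Taxable wages = $1,578.25 − $106.37 = $1,471.88
State tax withheld: $1,471.88 × 0.0446 = $65.65
Federal withholding: $1,471.88 × 0.19 = $279.66
SDI: $1,578.25 × 0.0061 = $9.63
Medicare: $1,578.25 × 0.0205 = $32.35
State unemployment insurance (employee share): $1,578.25 × 0.01 = $15.78
AD&D insurance premium: $122.77
(Employer's $501.06 toward AD&D insurance premium is not withheld from the employee.)
Total deductions = $106.37 + $65.65 + $279.66 + $9.63 + $32.35 + $15.78 + $122.77 = $632.21
Net pay = $1,578.25 − $632.21 = $946.04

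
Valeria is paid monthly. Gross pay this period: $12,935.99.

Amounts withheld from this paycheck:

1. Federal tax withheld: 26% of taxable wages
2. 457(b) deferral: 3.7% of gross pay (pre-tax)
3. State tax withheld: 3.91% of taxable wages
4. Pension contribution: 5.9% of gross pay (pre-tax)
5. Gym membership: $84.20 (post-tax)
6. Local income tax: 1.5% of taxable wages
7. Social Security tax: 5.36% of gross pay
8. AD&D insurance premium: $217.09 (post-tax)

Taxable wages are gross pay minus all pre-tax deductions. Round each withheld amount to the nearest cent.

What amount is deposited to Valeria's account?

457(b) deferral: $12,935.99 × 0.037 = $478.63
Pension contribution: $12,935.99 × 0.059 = $763.22
Pre-tax total = $478.63 + $763.22 = $1,241.85
Taxable wages = $12,935.99 − $1,241.85 = $11,694.14
Federal tax withheld: $11,694.14 × 0.26 = $3,040.48
Local income tax: $11,694.14 × 0.015 = $175.41
State tax withheld: $11,694.14 × 0.0391 = $457.24
Social Security tax: $12,935.99 × 0.0536 = $693.37
AD&D insurance premium: $217.09
Gym membership: $84.20
Total deductions = $478.63 + $763.22 + $3,040.48 + $175.41 + $457.24 + $693.37 + $217.09 + $84.20 = $5,909.64
Net pay = $12,935.99 − $5,909.64 = $7,026.35

$7,026.35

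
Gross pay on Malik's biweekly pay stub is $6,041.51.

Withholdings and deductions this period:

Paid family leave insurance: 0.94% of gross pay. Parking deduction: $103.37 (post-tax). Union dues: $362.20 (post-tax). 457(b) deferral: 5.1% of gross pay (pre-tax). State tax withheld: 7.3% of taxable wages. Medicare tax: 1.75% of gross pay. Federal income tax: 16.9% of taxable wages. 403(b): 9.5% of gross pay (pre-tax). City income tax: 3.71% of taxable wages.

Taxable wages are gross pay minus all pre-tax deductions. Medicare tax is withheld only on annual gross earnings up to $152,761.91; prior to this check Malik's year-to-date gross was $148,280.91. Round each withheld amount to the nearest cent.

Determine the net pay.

457(b) deferral: $6,041.51 × 0.051 = $308.12
403(b): $6,041.51 × 0.095 = $573.94
Pre-tax total = $308.12 + $573.94 = $882.06
Taxable wages = $6,041.51 − $882.06 = $5,159.45
Federal income tax: $5,159.45 × 0.169 = $871.95
City income tax: $5,159.45 × 0.0371 = $191.42
State tax withheld: $5,159.45 × 0.073 = $376.64
Paid family leave insurance: $6,041.51 × 0.0094 = $56.79
Medicare tax: only $152,761.91 − $148,280.91 = $4,481.00 of this check is subject → $4,481.00 × 0.0175 = $78.42
Parking deduction: $103.37
Union dues: $362.20
Total deductions = $308.12 + $573.94 + $871.95 + $191.42 + $376.64 + $56.79 + $78.42 + $103.37 + $362.20 = $2,922.85
Net pay = $6,041.51 − $2,922.85 = $3,118.66

$3,118.66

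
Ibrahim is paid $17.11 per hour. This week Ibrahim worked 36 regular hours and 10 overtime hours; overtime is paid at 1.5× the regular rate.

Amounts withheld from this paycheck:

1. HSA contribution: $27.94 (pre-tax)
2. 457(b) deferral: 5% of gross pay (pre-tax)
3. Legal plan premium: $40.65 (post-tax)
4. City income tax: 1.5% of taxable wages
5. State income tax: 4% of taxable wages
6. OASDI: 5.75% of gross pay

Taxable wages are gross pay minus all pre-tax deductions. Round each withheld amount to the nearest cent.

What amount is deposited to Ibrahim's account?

$666.15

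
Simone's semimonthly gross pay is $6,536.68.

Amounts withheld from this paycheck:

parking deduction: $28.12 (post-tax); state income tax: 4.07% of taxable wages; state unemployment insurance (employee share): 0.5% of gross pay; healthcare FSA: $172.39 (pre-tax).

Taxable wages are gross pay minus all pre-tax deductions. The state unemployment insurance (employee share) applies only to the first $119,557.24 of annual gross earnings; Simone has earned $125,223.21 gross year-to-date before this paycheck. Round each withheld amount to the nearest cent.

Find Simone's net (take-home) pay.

Healthcare FSA: $172.39
Taxable wages = $6,536.68 − $172.39 = $6,364.29
State income tax: $6,364.29 × 0.0407 = $259.03
State unemployment insurance (employee share): annual cap $119,557.24 already reached (YTD $125,223.21), so $0.00
Parking deduction: $28.12
Total deductions = $172.39 + $259.03 + $0.00 + $28.12 = $459.54
Net pay = $6,536.68 − $459.54 = $6,077.14

$6,077.14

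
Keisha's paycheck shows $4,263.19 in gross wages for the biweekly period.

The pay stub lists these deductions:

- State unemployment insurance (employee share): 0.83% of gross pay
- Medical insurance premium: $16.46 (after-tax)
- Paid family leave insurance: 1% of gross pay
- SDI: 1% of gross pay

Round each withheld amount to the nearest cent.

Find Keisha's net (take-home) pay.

$4,126.09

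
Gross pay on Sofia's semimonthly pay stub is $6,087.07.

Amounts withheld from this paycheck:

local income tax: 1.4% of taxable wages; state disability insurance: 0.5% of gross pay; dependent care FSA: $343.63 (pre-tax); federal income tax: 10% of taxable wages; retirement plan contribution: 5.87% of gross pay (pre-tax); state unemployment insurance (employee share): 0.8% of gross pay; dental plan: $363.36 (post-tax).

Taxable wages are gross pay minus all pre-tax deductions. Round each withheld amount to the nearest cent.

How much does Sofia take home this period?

Dependent care FSA: $343.63
Retirement plan contribution: $6,087.07 × 0.0587 = $357.31
Pre-tax total = $343.63 + $357.31 = $700.94
Taxable wages = $6,087.07 − $700.94 = $5,386.13
Local income tax: $5,386.13 × 0.014 = $75.41
Federal income tax: $5,386.13 × 0.1 = $538.61
State disability insurance: $6,087.07 × 0.005 = $30.44
State unemployment insurance (employee share): $6,087.07 × 0.008 = $48.70
Dental plan: $363.36
Total deductions = $343.63 + $357.31 + $75.41 + $538.61 + $30.44 + $48.70 + $363.36 = $1,757.46
Net pay = $6,087.07 − $1,757.46 = $4,329.61

$4,329.61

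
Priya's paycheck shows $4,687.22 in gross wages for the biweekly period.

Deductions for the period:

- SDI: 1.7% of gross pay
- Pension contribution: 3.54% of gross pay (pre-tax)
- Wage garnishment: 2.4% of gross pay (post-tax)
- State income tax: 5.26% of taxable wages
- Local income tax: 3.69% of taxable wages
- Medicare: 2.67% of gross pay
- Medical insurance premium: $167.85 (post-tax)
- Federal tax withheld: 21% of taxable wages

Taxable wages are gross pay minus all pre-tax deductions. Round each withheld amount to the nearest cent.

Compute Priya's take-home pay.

Pension contribution: $4,687.22 × 0.0354 = $165.93
Taxable wages = $4,687.22 − $165.93 = $4,521.29
Federal tax withheld: $4,521.29 × 0.21 = $949.47
State income tax: $4,521.29 × 0.0526 = $237.82
Local income tax: $4,521.29 × 0.0369 = $166.84
SDI: $4,687.22 × 0.017 = $79.68
Medicare: $4,687.22 × 0.0267 = $125.15
Medical insurance premium: $167.85
Wage garnishment: $4,687.22 × 0.024 = $112.49
Total deductions = $165.93 + $949.47 + $237.82 + $166.84 + $79.68 + $125.15 + $167.85 + $112.49 = $2,005.23
Net pay = $4,687.22 − $2,005.23 = $2,681.99

$2,681.99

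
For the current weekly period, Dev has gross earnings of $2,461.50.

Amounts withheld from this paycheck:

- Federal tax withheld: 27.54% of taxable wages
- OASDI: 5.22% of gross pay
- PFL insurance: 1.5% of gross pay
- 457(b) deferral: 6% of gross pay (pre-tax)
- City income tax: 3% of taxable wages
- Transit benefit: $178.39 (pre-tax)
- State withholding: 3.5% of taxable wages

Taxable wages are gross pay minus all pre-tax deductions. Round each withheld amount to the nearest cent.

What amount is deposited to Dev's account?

$1,243.12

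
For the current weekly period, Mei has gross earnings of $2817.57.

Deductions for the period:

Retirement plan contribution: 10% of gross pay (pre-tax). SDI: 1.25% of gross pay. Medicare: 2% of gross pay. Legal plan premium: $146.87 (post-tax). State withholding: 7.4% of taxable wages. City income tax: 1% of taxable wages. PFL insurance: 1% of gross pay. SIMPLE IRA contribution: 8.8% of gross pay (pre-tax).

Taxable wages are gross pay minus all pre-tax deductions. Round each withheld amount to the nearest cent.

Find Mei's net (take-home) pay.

SIMPLE IRA contribution: $2817.57 × 0.088 = $247.95
Retirement plan contribution: $2817.57 × 0.1 = $281.76
Pre-tax total = $247.95 + $281.76 = $529.71
Taxable wages = $2817.57 − $529.71 = $2287.86
State withholding: $2287.86 × 0.074 = $169.30
City income tax: $2287.86 × 0.01 = $22.88
SDI: $2817.57 × 0.0125 = $35.22
Medicare: $2817.57 × 0.02 = $56.35
PFL insurance: $2817.57 × 0.01 = $28.18
Legal plan premium: $146.87
Total deductions = $247.95 + $281.76 + $169.30 + $22.88 + $35.22 + $56.35 + $28.18 + $146.87 = $988.51
Net pay = $2817.57 − $988.51 = $1829.06

$1829.06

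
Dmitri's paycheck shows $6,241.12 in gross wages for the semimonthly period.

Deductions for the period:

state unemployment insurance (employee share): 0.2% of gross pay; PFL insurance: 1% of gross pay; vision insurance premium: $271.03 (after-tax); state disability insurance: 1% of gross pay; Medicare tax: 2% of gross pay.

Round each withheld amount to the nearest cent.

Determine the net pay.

State unemployment insurance (employee share): $6,241.12 × 0.002 = $12.48
Medicare tax: $6,241.12 × 0.02 = $124.82
State disability insurance: $6,241.12 × 0.01 = $62.41
PFL insurance: $6,241.12 × 0.01 = $62.41
Vision insurance premium: $271.03
Total deductions = $12.48 + $124.82 + $62.41 + $62.41 + $271.03 = $533.15
Net pay = $6,241.12 − $533.15 = $5,707.97

$5,707.97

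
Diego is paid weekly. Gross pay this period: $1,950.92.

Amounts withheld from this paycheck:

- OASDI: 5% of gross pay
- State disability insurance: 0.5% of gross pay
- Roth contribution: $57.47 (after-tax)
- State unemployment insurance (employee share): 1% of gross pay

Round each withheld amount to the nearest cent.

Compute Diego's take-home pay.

$1,766.64

State unemployment insurance (employee share): $1,950.92 × 0.01 = $19.51
State disability insurance: $1,950.92 × 0.005 = $9.75
OASDI: $1,950.92 × 0.05 = $97.55
Roth contribution: $57.47
Total deductions = $19.51 + $9.75 + $97.55 + $57.47 = $184.28
Net pay = $1,950.92 − $184.28 = $1,766.64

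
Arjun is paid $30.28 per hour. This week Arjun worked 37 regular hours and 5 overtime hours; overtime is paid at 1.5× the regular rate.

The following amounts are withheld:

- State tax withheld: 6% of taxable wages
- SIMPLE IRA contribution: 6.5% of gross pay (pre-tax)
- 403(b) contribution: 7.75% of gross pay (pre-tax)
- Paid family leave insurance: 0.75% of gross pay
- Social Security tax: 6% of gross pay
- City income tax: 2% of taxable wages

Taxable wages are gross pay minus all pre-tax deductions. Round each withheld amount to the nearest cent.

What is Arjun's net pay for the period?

$972.05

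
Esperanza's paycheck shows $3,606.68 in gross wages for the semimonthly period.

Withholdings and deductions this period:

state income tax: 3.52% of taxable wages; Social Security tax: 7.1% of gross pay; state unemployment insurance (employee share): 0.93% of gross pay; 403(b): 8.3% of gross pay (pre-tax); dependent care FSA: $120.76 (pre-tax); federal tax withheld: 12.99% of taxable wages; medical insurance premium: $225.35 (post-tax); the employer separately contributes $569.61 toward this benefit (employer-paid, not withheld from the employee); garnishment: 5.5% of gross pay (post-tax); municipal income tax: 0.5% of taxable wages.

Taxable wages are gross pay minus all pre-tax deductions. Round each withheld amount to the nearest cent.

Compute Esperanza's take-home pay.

Dependent care FSA: $120.76
403(b): $3,606.68 × 0.083 = $299.35
Pre-tax total = $120.76 + $299.35 = $420.11
Taxable wages = $3,606.68 − $420.11 = $3,186.57
Municipal income tax: $3,186.57 × 0.005 = $15.93
State income tax: $3,186.57 × 0.0352 = $112.17
Federal tax withheld: $3,186.57 × 0.1299 = $413.94
State unemployment insurance (employee share): $3,606.68 × 0.0093 = $33.54
Social Security tax: $3,606.68 × 0.071 = $256.07
Garnishment: $3,606.68 × 0.055 = $198.37
Medical insurance premium: $225.35
(Employer's $569.61 toward medical insurance premium is not withheld from the employee.)
Total deductions = $120.76 + $299.35 + $15.93 + $112.17 + $413.94 + $33.54 + $256.07 + $198.37 + $225.35 = $1,675.48
Net pay = $3,606.68 − $1,675.48 = $1,931.20

$1,931.20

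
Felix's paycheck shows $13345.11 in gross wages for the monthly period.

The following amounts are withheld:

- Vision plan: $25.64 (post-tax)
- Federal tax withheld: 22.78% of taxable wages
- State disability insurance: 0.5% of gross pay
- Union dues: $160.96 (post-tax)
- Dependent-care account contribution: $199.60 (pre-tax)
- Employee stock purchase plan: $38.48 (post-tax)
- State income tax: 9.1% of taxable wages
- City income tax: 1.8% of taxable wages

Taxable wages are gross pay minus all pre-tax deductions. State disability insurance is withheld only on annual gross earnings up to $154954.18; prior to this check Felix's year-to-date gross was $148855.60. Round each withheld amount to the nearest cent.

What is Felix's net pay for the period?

Dependent-care account contribution: $199.60
Taxable wages = $13345.11 − $199.60 = $13145.51
State income tax: $13145.51 × 0.091 = $1196.24
City income tax: $13145.51 × 0.018 = $236.62
Federal tax withheld: $13145.51 × 0.2278 = $2994.55
State disability insurance: only $154954.18 − $148855.60 = $6098.58 of this check is subject → $6098.58 × 0.005 = $30.49
Union dues: $160.96
Vision plan: $25.64
Employee stock purchase plan: $38.48
Total deductions = $199.60 + $1196.24 + $236.62 + $2994.55 + $30.49 + $160.96 + $25.64 + $38.48 = $4882.58
Net pay = $13345.11 − $4882.58 = $8462.53

$8462.53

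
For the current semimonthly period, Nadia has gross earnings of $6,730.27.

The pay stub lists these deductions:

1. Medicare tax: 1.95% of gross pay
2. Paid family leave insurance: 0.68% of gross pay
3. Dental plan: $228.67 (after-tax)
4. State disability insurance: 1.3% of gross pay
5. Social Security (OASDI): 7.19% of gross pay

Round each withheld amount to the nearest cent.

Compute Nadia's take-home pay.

$5,753.19

Social Security (OASDI): $6,730.27 × 0.0719 = $483.91
Paid family leave insurance: $6,730.27 × 0.0068 = $45.77
Medicare tax: $6,730.27 × 0.0195 = $131.24
State disability insurance: $6,730.27 × 0.013 = $87.49
Dental plan: $228.67
Total deductions = $483.91 + $45.77 + $131.24 + $87.49 + $228.67 = $977.08
Net pay = $6,730.27 − $977.08 = $5,753.19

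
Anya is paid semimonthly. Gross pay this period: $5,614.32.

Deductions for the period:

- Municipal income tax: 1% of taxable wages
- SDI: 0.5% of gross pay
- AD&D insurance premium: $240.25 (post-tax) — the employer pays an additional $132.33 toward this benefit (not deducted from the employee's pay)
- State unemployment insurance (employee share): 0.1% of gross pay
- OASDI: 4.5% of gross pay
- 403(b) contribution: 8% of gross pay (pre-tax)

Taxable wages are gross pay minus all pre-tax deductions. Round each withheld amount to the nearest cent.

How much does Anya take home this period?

403(b) contribution: $5,614.32 × 0.08 = $449.15
Taxable wages = $5,614.32 − $449.15 = $5,165.17
Municipal income tax: $5,165.17 × 0.01 = $51.65
OASDI: $5,614.32 × 0.045 = $252.64
State unemployment insurance (employee share): $5,614.32 × 0.001 = $5.61
SDI: $5,614.32 × 0.005 = $28.07
AD&D insurance premium: $240.25
(Employer's $132.33 toward AD&D insurance premium is not withheld from the employee.)
Total deductions = $449.15 + $51.65 + $252.64 + $5.61 + $28.07 + $240.25 = $1,027.37
Net pay = $5,614.32 − $1,027.37 = $4,586.95

$4,586.95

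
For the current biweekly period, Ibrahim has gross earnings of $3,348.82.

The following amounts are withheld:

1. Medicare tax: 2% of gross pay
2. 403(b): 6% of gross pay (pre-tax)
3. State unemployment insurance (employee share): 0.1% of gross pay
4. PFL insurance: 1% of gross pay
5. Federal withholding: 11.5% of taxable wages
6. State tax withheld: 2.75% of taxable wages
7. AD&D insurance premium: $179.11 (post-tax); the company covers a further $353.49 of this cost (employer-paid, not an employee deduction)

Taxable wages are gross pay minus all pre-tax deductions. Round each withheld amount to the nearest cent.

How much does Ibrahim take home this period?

$2,416.38

403(b): $3,348.82 × 0.06 = $200.93
Taxable wages = $3,348.82 − $200.93 = $3,147.89
State tax withheld: $3,147.89 × 0.0275 = $86.57
Federal withholding: $3,147.89 × 0.115 = $362.01
State unemployment insurance (employee share): $3,348.82 × 0.001 = $3.35
PFL insurance: $3,348.82 × 0.01 = $33.49
Medicare tax: $3,348.82 × 0.02 = $66.98
AD&D insurance premium: $179.11
(Employer's $353.49 toward AD&D insurance premium is not withheld from the employee.)
Total deductions = $200.93 + $86.57 + $362.01 + $3.35 + $33.49 + $66.98 + $179.11 = $932.44
Net pay = $3,348.82 − $932.44 = $2,416.38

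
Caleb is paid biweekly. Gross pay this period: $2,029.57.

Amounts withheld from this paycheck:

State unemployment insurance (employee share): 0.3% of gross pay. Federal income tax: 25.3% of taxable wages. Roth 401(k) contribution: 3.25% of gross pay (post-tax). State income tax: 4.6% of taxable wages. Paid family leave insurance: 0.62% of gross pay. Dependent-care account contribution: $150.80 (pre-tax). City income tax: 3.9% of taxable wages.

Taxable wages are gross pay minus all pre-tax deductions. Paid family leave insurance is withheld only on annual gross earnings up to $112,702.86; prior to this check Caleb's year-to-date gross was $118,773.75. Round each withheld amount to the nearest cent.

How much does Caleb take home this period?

$1,171.70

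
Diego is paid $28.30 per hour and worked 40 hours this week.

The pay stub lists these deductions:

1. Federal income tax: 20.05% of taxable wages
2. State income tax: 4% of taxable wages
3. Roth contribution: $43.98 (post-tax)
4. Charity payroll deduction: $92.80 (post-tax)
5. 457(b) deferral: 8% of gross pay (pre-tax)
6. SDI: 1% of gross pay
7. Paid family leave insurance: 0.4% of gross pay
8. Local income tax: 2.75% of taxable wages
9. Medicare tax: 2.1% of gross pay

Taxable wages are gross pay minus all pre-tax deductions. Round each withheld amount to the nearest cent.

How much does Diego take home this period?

$585.93

Gross pay: 40 × $28.30 = $1,132.00
457(b) deferral: $1,132.00 × 0.08 = $90.56
Taxable wages = $1,132.00 − $90.56 = $1,041.44
Federal income tax: $1,041.44 × 0.2005 = $208.81
Local income tax: $1,041.44 × 0.0275 = $28.64
State income tax: $1,041.44 × 0.04 = $41.66
Medicare tax: $1,132.00 × 0.021 = $23.77
SDI: $1,132.00 × 0.01 = $11.32
Paid family leave insurance: $1,132.00 × 0.004 = $4.53
Charity payroll deduction: $92.80
Roth contribution: $43.98
Total deductions = $90.56 + $208.81 + $28.64 + $41.66 + $23.77 + $11.32 + $4.53 + $92.80 + $43.98 = $546.07
Net pay = $1,132.00 − $546.07 = $585.93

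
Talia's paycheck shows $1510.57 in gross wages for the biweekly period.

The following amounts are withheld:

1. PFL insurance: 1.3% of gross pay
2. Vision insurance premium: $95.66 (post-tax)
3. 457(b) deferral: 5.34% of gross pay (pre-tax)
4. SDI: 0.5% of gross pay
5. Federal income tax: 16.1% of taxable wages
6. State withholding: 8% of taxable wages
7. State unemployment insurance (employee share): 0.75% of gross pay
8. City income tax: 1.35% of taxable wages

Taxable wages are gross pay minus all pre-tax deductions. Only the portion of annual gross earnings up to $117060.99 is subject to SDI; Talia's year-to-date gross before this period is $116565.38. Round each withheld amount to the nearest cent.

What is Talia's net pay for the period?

457(b) deferral: $1510.57 × 0.0534 = $80.66
Taxable wages = $1510.57 − $80.66 = $1429.91
Federal income tax: $1429.91 × 0.161 = $230.22
State withholding: $1429.91 × 0.08 = $114.39
City income tax: $1429.91 × 0.0135 = $19.30
PFL insurance: $1510.57 × 0.013 = $19.64
SDI: only $117060.99 − $116565.38 = $495.61 of this check is subject → $495.61 × 0.005 = $2.48
State unemployment insurance (employee share): $1510.57 × 0.0075 = $11.33
Vision insurance premium: $95.66
Total deductions = $80.66 + $230.22 + $114.39 + $19.30 + $19.64 + $2.48 + $11.33 + $95.66 = $573.68
Net pay = $1510.57 − $573.68 = $936.89

$936.89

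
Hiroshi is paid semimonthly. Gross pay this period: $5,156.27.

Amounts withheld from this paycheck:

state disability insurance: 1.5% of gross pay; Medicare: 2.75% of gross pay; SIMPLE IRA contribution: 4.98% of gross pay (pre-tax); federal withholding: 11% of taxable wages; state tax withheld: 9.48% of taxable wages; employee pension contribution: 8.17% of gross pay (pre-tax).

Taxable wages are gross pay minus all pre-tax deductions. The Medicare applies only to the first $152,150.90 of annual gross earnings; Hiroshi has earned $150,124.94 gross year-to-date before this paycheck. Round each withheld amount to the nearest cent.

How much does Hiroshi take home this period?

$3,428.03

SIMPLE IRA contribution: $5,156.27 × 0.0498 = $256.78
Employee pension contribution: $5,156.27 × 0.0817 = $421.27
Pre-tax total = $256.78 + $421.27 = $678.05
Taxable wages = $5,156.27 − $678.05 = $4,478.22
State tax withheld: $4,478.22 × 0.0948 = $424.54
Federal withholding: $4,478.22 × 0.11 = $492.60
State disability insurance: $5,156.27 × 0.015 = $77.34
Medicare: only $152,150.90 − $150,124.94 = $2,025.96 of this check is subject → $2,025.96 × 0.0275 = $55.71
Total deductions = $256.78 + $421.27 + $424.54 + $492.60 + $77.34 + $55.71 = $1,728.24
Net pay = $5,156.27 − $1,728.24 = $3,428.03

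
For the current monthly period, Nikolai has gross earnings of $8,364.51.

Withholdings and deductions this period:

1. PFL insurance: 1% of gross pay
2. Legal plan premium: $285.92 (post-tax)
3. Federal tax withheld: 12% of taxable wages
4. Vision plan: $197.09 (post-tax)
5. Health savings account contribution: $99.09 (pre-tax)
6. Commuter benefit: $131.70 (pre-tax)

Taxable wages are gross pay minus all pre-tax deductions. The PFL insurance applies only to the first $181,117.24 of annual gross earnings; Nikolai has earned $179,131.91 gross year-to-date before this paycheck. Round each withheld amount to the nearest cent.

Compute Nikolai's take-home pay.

$6,654.81

Health savings account contribution: $99.09
Commuter benefit: $131.70
Pre-tax total = $99.09 + $131.70 = $230.79
Taxable wages = $8,364.51 − $230.79 = $8,133.72
Federal tax withheld: $8,133.72 × 0.12 = $976.05
PFL insurance: only $181,117.24 − $179,131.91 = $1,985.33 of this check is subject → $1,985.33 × 0.01 = $19.85
Vision plan: $197.09
Legal plan premium: $285.92
Total deductions = $99.09 + $131.70 + $976.05 + $19.85 + $197.09 + $285.92 = $1,709.70
Net pay = $8,364.51 − $1,709.70 = $6,654.81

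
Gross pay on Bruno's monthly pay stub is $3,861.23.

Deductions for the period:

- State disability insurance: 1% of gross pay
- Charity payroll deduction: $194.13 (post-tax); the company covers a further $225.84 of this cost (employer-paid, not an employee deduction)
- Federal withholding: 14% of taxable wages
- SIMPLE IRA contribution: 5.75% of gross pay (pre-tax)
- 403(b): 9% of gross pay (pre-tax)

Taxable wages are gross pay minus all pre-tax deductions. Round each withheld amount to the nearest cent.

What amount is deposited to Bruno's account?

$2,598.12

403(b): $3,861.23 × 0.09 = $347.51
SIMPLE IRA contribution: $3,861.23 × 0.0575 = $222.02
Pre-tax total = $347.51 + $222.02 = $569.53
Taxable wages = $3,861.23 − $569.53 = $3,291.70
Federal withholding: $3,291.70 × 0.14 = $460.84
State disability insurance: $3,861.23 × 0.01 = $38.61
Charity payroll deduction: $194.13
(Employer's $225.84 toward charity payroll deduction is not withheld from the employee.)
Total deductions = $347.51 + $222.02 + $460.84 + $38.61 + $194.13 = $1,263.11
Net pay = $3,861.23 − $1,263.11 = $2,598.12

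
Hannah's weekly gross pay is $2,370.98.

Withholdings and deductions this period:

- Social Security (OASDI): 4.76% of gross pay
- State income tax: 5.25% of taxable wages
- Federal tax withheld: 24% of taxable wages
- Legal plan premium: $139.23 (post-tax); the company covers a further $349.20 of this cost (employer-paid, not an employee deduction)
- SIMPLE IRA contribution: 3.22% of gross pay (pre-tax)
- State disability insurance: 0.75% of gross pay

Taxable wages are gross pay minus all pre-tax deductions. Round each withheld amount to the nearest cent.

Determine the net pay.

$1,353.58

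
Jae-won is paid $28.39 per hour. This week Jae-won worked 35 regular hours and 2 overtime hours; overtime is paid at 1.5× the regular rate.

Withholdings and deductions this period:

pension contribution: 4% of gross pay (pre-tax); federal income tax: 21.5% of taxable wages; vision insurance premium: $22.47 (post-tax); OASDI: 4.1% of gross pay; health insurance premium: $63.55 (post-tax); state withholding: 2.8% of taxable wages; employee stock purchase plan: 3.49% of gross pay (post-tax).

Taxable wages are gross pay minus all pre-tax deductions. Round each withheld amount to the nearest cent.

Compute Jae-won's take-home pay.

Regular pay: 35 × $28.39 = $993.65
Overtime pay: 2 × $28.39 × 1.5 = $85.17
Gross pay = $993.65 + $85.17 = $1,078.82
Pension contribution: $1,078.82 × 0.04 = $43.15
Taxable wages = $1,078.82 − $43.15 = $1,035.67
State withholding: $1,035.67 × 0.028 = $29.00
Federal income tax: $1,035.67 × 0.215 = $222.67
OASDI: $1,078.82 × 0.041 = $44.23
Vision insurance premium: $22.47
Health insurance premium: $63.55
Employee stock purchase plan: $1,078.82 × 0.0349 = $37.65
Total deductions = $43.15 + $29.00 + $222.67 + $44.23 + $22.47 + $63.55 + $37.65 = $462.72
Net pay = $1,078.82 − $462.72 = $616.10

$616.10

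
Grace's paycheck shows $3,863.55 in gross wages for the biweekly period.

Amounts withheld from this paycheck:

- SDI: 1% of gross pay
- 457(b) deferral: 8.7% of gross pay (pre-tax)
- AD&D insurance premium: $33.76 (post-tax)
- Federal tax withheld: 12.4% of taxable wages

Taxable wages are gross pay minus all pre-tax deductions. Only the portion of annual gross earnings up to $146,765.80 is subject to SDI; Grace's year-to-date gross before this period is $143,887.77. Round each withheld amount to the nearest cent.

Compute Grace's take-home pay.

457(b) deferral: $3,863.55 × 0.087 = $336.13
Taxable wages = $3,863.55 − $336.13 = $3,527.42
Federal tax withheld: $3,527.42 × 0.124 = $437.40
SDI: only $146,765.80 − $143,887.77 = $2,878.03 of this check is subject → $2,878.03 × 0.01 = $28.78
AD&D insurance premium: $33.76
Total deductions = $336.13 + $437.40 + $28.78 + $33.76 = $836.07
Net pay = $3,863.55 − $836.07 = $3,027.48

$3,027.48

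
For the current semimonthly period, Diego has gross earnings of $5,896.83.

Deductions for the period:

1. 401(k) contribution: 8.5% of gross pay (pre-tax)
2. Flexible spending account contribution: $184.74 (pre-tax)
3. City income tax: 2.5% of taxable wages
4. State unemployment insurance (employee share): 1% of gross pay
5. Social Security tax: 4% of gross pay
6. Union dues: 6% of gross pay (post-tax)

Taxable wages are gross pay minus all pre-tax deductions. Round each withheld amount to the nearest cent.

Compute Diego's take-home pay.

$4,431.94

Flexible spending account contribution: $184.74
401(k) contribution: $5,896.83 × 0.085 = $501.23
Pre-tax total = $184.74 + $501.23 = $685.97
Taxable wages = $5,896.83 − $685.97 = $5,210.86
City income tax: $5,210.86 × 0.025 = $130.27
Social Security tax: $5,896.83 × 0.04 = $235.87
State unemployment insurance (employee share): $5,896.83 × 0.01 = $58.97
Union dues: $5,896.83 × 0.06 = $353.81
Total deductions = $184.74 + $501.23 + $130.27 + $235.87 + $58.97 + $353.81 = $1,464.89
Net pay = $5,896.83 − $1,464.89 = $4,431.94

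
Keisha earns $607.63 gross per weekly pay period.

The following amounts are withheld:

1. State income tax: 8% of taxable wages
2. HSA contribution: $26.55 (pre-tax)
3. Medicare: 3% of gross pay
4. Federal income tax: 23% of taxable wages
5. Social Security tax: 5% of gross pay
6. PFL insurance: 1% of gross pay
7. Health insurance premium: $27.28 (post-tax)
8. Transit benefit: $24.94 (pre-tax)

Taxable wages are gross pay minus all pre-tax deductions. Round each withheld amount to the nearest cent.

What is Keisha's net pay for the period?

$301.77

Transit benefit: $24.94
HSA contribution: $26.55
Pre-tax total = $24.94 + $26.55 = $51.49
Taxable wages = $607.63 − $51.49 = $556.14
Federal income tax: $556.14 × 0.23 = $127.91
State income tax: $556.14 × 0.08 = $44.49
PFL insurance: $607.63 × 0.01 = $6.08
Social Security tax: $607.63 × 0.05 = $30.38
Medicare: $607.63 × 0.03 = $18.23
Health insurance premium: $27.28
Total deductions = $24.94 + $26.55 + $127.91 + $44.49 + $6.08 + $30.38 + $18.23 + $27.28 = $305.86
Net pay = $607.63 − $305.86 = $301.77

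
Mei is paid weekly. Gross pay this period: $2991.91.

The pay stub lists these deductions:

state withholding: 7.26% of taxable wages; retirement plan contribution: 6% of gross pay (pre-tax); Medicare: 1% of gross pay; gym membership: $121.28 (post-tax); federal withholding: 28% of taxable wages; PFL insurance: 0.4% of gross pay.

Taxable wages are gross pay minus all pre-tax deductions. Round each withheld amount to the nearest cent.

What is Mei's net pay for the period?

$1657.58

Retirement plan contribution: $2991.91 × 0.06 = $179.51
Taxable wages = $2991.91 − $179.51 = $2812.40
Federal withholding: $2812.40 × 0.28 = $787.47
State withholding: $2812.40 × 0.0726 = $204.18
Medicare: $2991.91 × 0.01 = $29.92
PFL insurance: $2991.91 × 0.004 = $11.97
Gym membership: $121.28
Total deductions = $179.51 + $787.47 + $204.18 + $29.92 + $11.97 + $121.28 = $1334.33
Net pay = $2991.91 − $1334.33 = $1657.58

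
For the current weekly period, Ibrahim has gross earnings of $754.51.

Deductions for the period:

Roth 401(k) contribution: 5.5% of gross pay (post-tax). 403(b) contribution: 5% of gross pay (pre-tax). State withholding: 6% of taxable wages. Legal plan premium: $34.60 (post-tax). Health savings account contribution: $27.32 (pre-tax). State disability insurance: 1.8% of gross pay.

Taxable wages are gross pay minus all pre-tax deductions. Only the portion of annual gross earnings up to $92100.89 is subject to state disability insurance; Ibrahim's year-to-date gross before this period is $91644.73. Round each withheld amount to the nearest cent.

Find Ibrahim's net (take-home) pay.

$563.78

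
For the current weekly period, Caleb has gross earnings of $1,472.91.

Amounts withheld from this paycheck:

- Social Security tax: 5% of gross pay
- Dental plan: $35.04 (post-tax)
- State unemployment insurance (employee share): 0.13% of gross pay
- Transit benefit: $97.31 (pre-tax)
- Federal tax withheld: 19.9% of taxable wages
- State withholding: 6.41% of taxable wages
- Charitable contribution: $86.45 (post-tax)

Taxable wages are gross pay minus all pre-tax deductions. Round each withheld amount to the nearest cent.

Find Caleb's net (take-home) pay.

$816.63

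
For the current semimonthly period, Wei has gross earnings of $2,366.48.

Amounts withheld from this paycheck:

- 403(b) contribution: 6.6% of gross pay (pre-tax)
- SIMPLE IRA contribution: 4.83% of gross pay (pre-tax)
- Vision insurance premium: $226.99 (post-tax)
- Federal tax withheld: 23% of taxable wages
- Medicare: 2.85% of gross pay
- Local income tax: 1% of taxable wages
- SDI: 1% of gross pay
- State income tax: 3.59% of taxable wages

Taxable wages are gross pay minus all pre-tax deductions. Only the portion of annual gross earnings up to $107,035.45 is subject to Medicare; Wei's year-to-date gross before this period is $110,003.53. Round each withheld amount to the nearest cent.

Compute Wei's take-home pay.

$1,267.05

SIMPLE IRA contribution: $2,366.48 × 0.0483 = $114.30
403(b) contribution: $2,366.48 × 0.066 = $156.19
Pre-tax total = $114.30 + $156.19 = $270.49
Taxable wages = $2,366.48 − $270.49 = $2,095.99
State income tax: $2,095.99 × 0.0359 = $75.25
Local income tax: $2,095.99 × 0.01 = $20.96
Federal tax withheld: $2,095.99 × 0.23 = $482.08
Medicare: annual cap $107,035.45 already reached (YTD $110,003.53), so $0.00
SDI: $2,366.48 × 0.01 = $23.66
Vision insurance premium: $226.99
Total deductions = $114.30 + $156.19 + $75.25 + $20.96 + $482.08 + $0.00 + $23.66 + $226.99 = $1,099.43
Net pay = $2,366.48 − $1,099.43 = $1,267.05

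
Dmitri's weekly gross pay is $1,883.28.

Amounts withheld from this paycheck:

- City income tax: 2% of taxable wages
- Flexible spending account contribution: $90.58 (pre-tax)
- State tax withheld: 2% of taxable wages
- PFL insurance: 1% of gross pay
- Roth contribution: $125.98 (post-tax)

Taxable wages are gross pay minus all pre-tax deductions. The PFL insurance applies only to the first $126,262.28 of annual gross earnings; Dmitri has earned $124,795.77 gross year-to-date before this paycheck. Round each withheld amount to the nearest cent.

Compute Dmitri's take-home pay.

Flexible spending account contribution: $90.58
Taxable wages = $1,883.28 − $90.58 = $1,792.70
State tax withheld: $1,792.70 × 0.02 = $35.85
City income tax: $1,792.70 × 0.02 = $35.85
PFL insurance: only $126,262.28 − $124,795.77 = $1,466.51 of this check is subject → $1,466.51 × 0.01 = $14.67
Roth contribution: $125.98
Total deductions = $90.58 + $35.85 + $35.85 + $14.67 + $125.98 = $302.93
Net pay = $1,883.28 − $302.93 = $1,580.35

$1,580.35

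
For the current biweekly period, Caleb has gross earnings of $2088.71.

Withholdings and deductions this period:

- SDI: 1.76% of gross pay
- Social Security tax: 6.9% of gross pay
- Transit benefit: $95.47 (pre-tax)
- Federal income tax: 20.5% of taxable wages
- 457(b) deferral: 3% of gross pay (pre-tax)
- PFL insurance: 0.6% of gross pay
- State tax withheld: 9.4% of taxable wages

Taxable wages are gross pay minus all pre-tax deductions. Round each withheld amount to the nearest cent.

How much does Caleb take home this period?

$1159.93

Transit benefit: $95.47
457(b) deferral: $2088.71 × 0.03 = $62.66
Pre-tax total = $95.47 + $62.66 = $158.13
Taxable wages = $2088.71 − $158.13 = $1930.58
Federal income tax: $1930.58 × 0.205 = $395.77
State tax withheld: $1930.58 × 0.094 = $181.47
SDI: $2088.71 × 0.0176 = $36.76
PFL insurance: $2088.71 × 0.006 = $12.53
Social Security tax: $2088.71 × 0.069 = $144.12
Total deductions = $95.47 + $62.66 + $395.77 + $181.47 + $36.76 + $12.53 + $144.12 = $928.78
Net pay = $2088.71 − $928.78 = $1159.93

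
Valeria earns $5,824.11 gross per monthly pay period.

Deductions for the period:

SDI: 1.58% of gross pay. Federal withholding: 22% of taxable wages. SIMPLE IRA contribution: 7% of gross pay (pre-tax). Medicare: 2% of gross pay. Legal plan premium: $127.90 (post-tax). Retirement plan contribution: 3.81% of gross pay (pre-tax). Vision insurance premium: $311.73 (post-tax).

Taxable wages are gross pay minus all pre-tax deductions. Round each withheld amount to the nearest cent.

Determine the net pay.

Retirement plan contribution: $5,824.11 × 0.0381 = $221.90
SIMPLE IRA contribution: $5,824.11 × 0.07 = $407.69
Pre-tax total = $221.90 + $407.69 = $629.59
Taxable wages = $5,824.11 − $629.59 = $5,194.52
Federal withholding: $5,194.52 × 0.22 = $1,142.79
Medicare: $5,824.11 × 0.02 = $116.48
SDI: $5,824.11 × 0.0158 = $92.02
Legal plan premium: $127.90
Vision insurance premium: $311.73
Total deductions = $221.90 + $407.69 + $1,142.79 + $116.48 + $92.02 + $127.90 + $311.73 = $2,420.51
Net pay = $5,824.11 − $2,420.51 = $3,403.60

$3,403.60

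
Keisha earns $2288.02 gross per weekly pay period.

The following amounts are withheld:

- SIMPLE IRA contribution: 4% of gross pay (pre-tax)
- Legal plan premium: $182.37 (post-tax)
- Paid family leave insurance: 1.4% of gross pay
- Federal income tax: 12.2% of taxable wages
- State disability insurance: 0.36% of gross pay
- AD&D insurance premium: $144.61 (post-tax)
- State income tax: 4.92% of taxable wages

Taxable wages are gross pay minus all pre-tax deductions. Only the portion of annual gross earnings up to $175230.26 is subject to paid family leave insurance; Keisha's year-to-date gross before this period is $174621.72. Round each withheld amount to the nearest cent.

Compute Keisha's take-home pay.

SIMPLE IRA contribution: $2288.02 × 0.04 = $91.52
Taxable wages = $2288.02 − $91.52 = $2196.50
Federal income tax: $2196.50 × 0.122 = $267.97
State income tax: $2196.50 × 0.0492 = $108.07
State disability insurance: $2288.02 × 0.0036 = $8.24
Paid family leave insurance: only $175230.26 − $174621.72 = $608.54 of this check is subject → $608.54 × 0.014 = $8.52
AD&D insurance premium: $144.61
Legal plan premium: $182.37
Total deductions = $91.52 + $267.97 + $108.07 + $8.24 + $8.52 + $144.61 + $182.37 = $811.30
Net pay = $2288.02 − $811.30 = $1476.72

$1476.72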